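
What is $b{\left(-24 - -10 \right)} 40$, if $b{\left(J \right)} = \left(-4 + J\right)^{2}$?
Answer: $12960$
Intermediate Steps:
$b{\left(-24 - -10 \right)} 40 = \left(-4 - 14\right)^{2} \cdot 40 = \left(-18\right)^{2} \cdot 40 = 324 \cdot 40 = 12960$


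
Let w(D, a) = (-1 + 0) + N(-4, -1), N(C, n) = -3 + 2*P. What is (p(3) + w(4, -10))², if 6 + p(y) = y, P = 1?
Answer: 25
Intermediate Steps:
p(y) = -6 + y
N(C, n) = -1 (N(C, n) = -3 + 2*1 = -3 + 2 = -1)
w(D, a) = -2 (w(D, a) = (-1 + 0) - 1 = -1 - 1 = -2)
(p(3) + w(4, -10))² = ((-6 + 3) - 2)² = (-3 - 2)² = (-5)² = 25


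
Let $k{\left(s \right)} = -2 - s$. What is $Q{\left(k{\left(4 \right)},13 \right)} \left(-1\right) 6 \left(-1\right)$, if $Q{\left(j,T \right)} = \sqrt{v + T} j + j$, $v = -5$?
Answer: $-36 - 72 \sqrt{2} \approx -137.82$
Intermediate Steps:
$Q{\left(j,T \right)} = j + j \sqrt{-5 + T}$ ($Q{\left(j,T \right)} = \sqrt{-5 + T} j + j = j \sqrt{-5 + T} + j = j + j \sqrt{-5 + T}$)
$Q{\left(k{\left(4 \right)},13 \right)} \left(-1\right) 6 \left(-1\right) = \left(-2 - 4\right) \left(1 + \sqrt{-5 + 13}\right) \left(-1\right) 6 \left(-1\right) = \left(-2 - 4\right) \left(1 + \sqrt{8}\right) \left(\left(-6\right) \left(-1\right)\right) = - 6 \left(1 + 2 \sqrt{2}\right) 6 = \left(-6 - 12 \sqrt{2}\right) 6 = -36 - 72 \sqrt{2}$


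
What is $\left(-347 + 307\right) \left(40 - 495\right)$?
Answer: $18200$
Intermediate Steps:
$\left(-347 + 307\right) \left(40 - 495\right) = \left(-40\right) \left(-455\right) = 18200$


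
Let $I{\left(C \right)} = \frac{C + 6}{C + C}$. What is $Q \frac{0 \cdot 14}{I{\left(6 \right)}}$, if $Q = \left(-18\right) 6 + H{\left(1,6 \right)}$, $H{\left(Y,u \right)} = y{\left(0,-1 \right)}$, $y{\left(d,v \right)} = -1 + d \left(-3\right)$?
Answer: $0$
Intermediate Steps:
$y{\left(d,v \right)} = -1 - 3 d$
$I{\left(C \right)} = \frac{6 + C}{2 C}$
$H{\left(Y,u \right)} = -1$ ($H{\left(Y,u \right)} = -1 - 0 = -1 + 0 = -1$)
$Q = -109$ ($Q = \left(-18\right) 6 - 1 = -108 - 1 = -109$)
$Q \frac{0 \cdot 14}{I{\left(6 \right)}} = - 109 \frac{0 \cdot 14}{\frac{1}{2} \cdot \frac{1}{6} \left(6 + 6\right)} = - 109 \frac{0}{\frac{1}{2} \cdot \frac{1}{6} \cdot 12} = - 109 \cdot \frac{0}{1} = - 109 \cdot 0 \cdot 1 = \left(-109\right) 0 = 0$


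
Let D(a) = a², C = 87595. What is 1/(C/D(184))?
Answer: 33856/87595 ≈ 0.38651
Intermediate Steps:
1/(C/D(184)) = 1/(87595/(184²)) = 1/(87595/33856) = 33856/87595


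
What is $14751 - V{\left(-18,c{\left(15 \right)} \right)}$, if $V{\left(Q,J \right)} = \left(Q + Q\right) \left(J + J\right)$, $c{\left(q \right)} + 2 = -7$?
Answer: $14103$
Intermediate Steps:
$c{\left(q \right)} = -9$ ($c{\left(q \right)} = -2 - 7 = -9$)
$V{\left(Q,J \right)} = 4 J Q$ ($V{\left(Q,J \right)} = 2 Q 2 J = 4 J Q$)
$14751 - V{\left(-18,c{\left(15 \right)} \right)} = 14751 - 4 \left(-9\right) \left(-18\right) = 14751 - 648 = 14103$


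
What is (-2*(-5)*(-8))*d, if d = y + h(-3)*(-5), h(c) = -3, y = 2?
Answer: -1360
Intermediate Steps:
d = 17 (d = 2 - 3*(-5) = 2 + 15 = 17)
(-2*(-5)*(-8))*d = (-2*(-5)*(-8))*17 = (10*(-8))*17 = -80*17 = -1360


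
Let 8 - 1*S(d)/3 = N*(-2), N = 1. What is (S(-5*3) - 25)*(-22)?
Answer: -110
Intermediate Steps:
S(d) = 30 (S(d) = 24 - 3*(-2) = 24 + 6 = 30)
(S(-5*3) - 25)*(-22) = (30 - 25)*(-22) = 5*(-22) = -110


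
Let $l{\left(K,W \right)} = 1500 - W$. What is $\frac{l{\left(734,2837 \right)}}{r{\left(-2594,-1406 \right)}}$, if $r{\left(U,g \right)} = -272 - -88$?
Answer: $\frac{1337}{184} \approx 7.2663$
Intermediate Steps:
$r{\left(U,g \right)} = -184$ ($r{\left(U,g \right)} = -272 + 88 = -184$)
$\frac{l{\left(734,2837 \right)}}{r{\left(-2594,-1406 \right)}} = \frac{1500 - 2837}{-184} = \left(1500 - 2837\right) \left(- \frac{1}{184}\right) = \left(-1337\right) \left(- \frac{1}{184}\right) = \frac{1337}{184}$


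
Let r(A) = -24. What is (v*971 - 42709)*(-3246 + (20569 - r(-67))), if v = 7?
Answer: -622965464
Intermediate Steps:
(v*971 - 42709)*(-3246 + (20569 - r(-67))) = (7*971 - 42709)*(-3246 + (20569 - 1*(-24))) = (6797 - 42709)*(-3246 + (20569 + 24)) = -35912*(-3246 + 20593) = -35912*17347 = -622965464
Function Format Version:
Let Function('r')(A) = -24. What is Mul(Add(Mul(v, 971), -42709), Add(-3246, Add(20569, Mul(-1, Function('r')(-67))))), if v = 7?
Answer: -622965464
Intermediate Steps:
Mul(Add(Mul(v, 971), -42709), Add(-3246, Add(20569, Mul(-1, Function('r')(-67))))) = Mul(Add(Mul(7, 971), -42709), Add(-3246, Add(20569, Mul(-1, -24)))) = Mul(Add(6797, -42709), Add(-3246, Add(20569, 24))) = Mul(-35912, Add(-3246, 20593)) = Mul(-35912, 17347) = -622965464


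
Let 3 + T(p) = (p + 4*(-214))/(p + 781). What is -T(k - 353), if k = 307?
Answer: 3107/735 ≈ 4.2272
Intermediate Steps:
T(p) = -3 + (-856 + p)/(781 + p) (T(p) = -3 + (p + 4*(-214))/(p + 781) = -3 + (p - 856)/(781 + p) = -3 + (-856 + p)/(781 + p))
-T(k - 353) = -(-3199 - 2*(307 - 353))/(781 + (307 - 353)) = -(-3199 - 2*(-46))/(781 - 46) = -(-3199 + 92)/735 = -(-3107)/735 = -1*(-3107/735) = 3107/735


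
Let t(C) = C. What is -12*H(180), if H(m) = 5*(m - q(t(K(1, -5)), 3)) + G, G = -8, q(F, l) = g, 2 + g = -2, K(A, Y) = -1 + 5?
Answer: -10944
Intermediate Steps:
K(A, Y) = 4
g = -4 (g = -2 - 2 = -4)
q(F, l) = -4
H(m) = 12 + 5*m (H(m) = 5*(m - 1*(-4)) - 8 = 5*(m + 4) - 8 = 5*(4 + m) - 8 = (20 + 5*m) - 8 = 12 + 5*m)
-12*H(180) = -12*(12 + 5*180) = -12*(12 + 900) = -12*912 = -10944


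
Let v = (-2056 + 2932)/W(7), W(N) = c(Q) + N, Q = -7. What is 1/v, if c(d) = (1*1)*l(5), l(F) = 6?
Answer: 13/876 ≈ 0.014840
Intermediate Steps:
c(d) = 6 (c(d) = (1*1)*6 = 1*6 = 6)
W(N) = 6 + N
v = 876/13 (v = (-2056 + 2932)/(6 + 7) = 876/13 ≈ 67.385)
1/v = 1/(876/13) = 13/876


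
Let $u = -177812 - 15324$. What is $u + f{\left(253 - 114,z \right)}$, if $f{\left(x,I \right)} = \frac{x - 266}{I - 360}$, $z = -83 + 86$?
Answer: $- \frac{68949425}{357} \approx -1.9314 \cdot 10^{5}$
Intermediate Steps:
$z = 3$
$u = -193136$ ($u = -177812 + \left(-93330 + 78006\right) = -177812 - 15324 = -193136$)
$f{\left(x,I \right)} = \frac{-266 + x}{-360 + I}$
$u + f{\left(253 - 114,z \right)} = -193136 + \frac{-266 + \left(253 - 114\right)}{-360 + 3} = -193136 + \frac{-266 + 139}{-357} = -193136 - - \frac{127}{357} = -193136 + \frac{127}{357} = - \frac{68949425}{357}$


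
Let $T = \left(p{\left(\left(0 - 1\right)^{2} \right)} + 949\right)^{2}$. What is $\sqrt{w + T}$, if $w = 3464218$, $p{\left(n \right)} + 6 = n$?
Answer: $\sqrt{4355354} \approx 2086.9$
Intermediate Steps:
$p{\left(n \right)} = -6 + n$
$T = 891136$ ($T = \left(\left(-6 + \left(0 - 1\right)^{2}\right) + 949\right)^{2} = \left(\left(-6 + \left(-1\right)^{2}\right) + 949\right)^{2} = \left(\left(-6 + 1\right) + 949\right)^{2} = \left(-5 + 949\right)^{2} = 944^{2} = 891136$)
$\sqrt{w + T} = \sqrt{3464218 + 891136} = \sqrt{4355354}$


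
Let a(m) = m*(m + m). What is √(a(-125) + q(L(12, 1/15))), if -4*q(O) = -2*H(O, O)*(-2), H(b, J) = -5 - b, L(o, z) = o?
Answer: √31267 ≈ 176.82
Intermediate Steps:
a(m) = 2*m² (a(m) = m*(2*m) = 2*m²)
q(O) = 5 + O (q(O) = -(-2*(-5 - O))*(-2)/4 = -(10 + 2*O)*(-2)/4 = -(-20 - 4*O)/4 = 5 + O)
√(a(-125) + q(L(12, 1/15))) = √(2*(-125)² + (5 + 12)) = √(2*15625 + 17) = √(31250 + 17) = √31267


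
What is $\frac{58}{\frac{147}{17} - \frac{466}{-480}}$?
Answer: $\frac{236640}{39241} \approx 6.0304$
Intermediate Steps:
$\frac{58}{\frac{147}{17} - \frac{466}{-480}} = \frac{58}{147 \cdot \frac{1}{17} - - \frac{233}{240}} = \frac{58}{\frac{147}{17} + \frac{233}{240}} = \frac{58}{\frac{39241}{4080}} = 58 \cdot \frac{4080}{39241} = \frac{236640}{39241}$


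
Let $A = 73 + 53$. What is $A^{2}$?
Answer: $15876$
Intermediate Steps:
$A = 126$
$A^{2} = 126^{2} = 15876$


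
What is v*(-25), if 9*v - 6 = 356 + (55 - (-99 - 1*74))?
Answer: -14750/9 ≈ -1638.9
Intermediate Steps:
v = 590/9 (v = ⅔ + (356 + (55 - (-99 - 1*74)))/9 = ⅔ + (356 + (55 - (-99 - 74)))/9 = ⅔ + (356 + (55 - 1*(-173)))/9 = ⅔ + (356 + (55 + 173))/9 = ⅔ + (356 + 228)/9 = ⅔ + (⅑)*584 = ⅔ + 584/9 = 590/9 ≈ 65.556)
v*(-25) = (590/9)*(-25) = -14750/9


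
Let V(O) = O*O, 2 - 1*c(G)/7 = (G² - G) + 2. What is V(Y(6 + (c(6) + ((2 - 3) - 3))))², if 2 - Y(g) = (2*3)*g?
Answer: 2441406250000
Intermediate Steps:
c(G) = -7*G² + 7*G (c(G) = 14 - 7*((G² - G) + 2) = 14 - 7*(2 + G² - G) = 14 + (-14 - 7*G² + 7*G) = -7*G² + 7*G)
Y(g) = 2 - 6*g (Y(g) = 2 - 2*3*g = 2 - 6*g)
V(O) = O²
V(Y(6 + (c(6) + ((2 - 3) - 3))))² = ((2 - 6*(6 + (7*6*(1 - 1*6) + ((2 - 3) - 3))))²)² = ((2 - 6*(6 + (7*6*(1 - 6) + (-1 - 3))))²)² = ((2 - 6*(6 + (7*6*(-5) - 4)))²)² = ((2 - 6*(6 + (-210 - 4)))²)² = ((2 - 6*(6 - 214))²)² = ((2 - 6*(-208))²)² = ((2 + 1248)²)² = (1250²)² = 1562500² = 2441406250000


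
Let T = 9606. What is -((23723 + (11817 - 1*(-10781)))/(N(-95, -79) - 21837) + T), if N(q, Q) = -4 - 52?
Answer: -210257837/21893 ≈ -9603.9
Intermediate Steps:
N(q, Q) = -56
-((23723 + (11817 - 1*(-10781)))/(N(-95, -79) - 21837) + T) = -((23723 + (11817 - 1*(-10781)))/(-56 - 21837) + 9606) = -((23723 + (11817 + 10781))/(-21893) + 9606) = -((23723 + 22598)*(-1/21893) + 9606) = -(46321*(-1/21893) + 9606) = -(-46321/21893 + 9606) = -1*210257837/21893 = -210257837/21893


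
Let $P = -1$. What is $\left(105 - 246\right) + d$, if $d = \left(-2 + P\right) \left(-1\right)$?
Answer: $-138$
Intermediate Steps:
$d = 3$ ($d = \left(-2 - 1\right) \left(-1\right) = \left(-3\right) \left(-1\right) = 3$)
$\left(105 - 246\right) + d = \left(105 - 246\right) + 3 = -141 + 3 = -138$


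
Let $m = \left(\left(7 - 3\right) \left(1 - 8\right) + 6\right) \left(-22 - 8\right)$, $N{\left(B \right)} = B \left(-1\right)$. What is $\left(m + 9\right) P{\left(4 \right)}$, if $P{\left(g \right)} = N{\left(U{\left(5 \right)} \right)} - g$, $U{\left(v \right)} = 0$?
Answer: $-2676$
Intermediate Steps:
$N{\left(B \right)} = - B$
$m = 660$ ($m = \left(4 \left(-7\right) + 6\right) \left(-30\right) = \left(-28 + 6\right) \left(-30\right) = \left(-22\right) \left(-30\right) = 660$)
$P{\left(g \right)} = - g$ ($P{\left(g \right)} = \left(-1\right) 0 - g = 0 - g = - g$)
$\left(m + 9\right) P{\left(4 \right)} = \left(660 + 9\right) \left(\left(-1\right) 4\right) = 669 \left(-4\right) = -2676$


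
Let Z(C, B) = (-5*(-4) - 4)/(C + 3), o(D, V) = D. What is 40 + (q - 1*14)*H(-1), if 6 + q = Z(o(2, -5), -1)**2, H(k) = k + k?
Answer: 1488/25 ≈ 59.520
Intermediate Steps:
Z(C, B) = 16/(3 + C) (Z(C, B) = (20 - 4)/(3 + C) = 16/(3 + C))
H(k) = 2*k
q = 106/25 (q = -6 + (16/(3 + 2))**2 = -6 + (16/5)**2 = -6 + 256/25 = 106/25 ≈ 4.2400)
40 + (q - 1*14)*H(-1) = 40 + (106/25 - 1*14)*(2*(-1)) = 40 + (106/25 - 14)*(-2) = 40 - 244/25*(-2) = 40 + 488/25 = 1488/25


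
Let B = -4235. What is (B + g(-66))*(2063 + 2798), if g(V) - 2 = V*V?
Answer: 597903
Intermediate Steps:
g(V) = 2 + V² (g(V) = 2 + V*V = 2 + V²)
(B + g(-66))*(2063 + 2798) = (-4235 + (2 + (-66)²))*(2063 + 2798) = (-4235 + (2 + 4356))*4861 = (-4235 + 4358)*4861 = 123*4861 = 597903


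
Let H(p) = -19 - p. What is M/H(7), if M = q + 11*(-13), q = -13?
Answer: 6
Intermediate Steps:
M = -156 (M = -13 + 11*(-13) = -13 - 143 = -156)
M/H(7) = -156/(-19 - 1*7) = -156/(-19 - 7) = -156/(-26) = -156*(-1/26) = 6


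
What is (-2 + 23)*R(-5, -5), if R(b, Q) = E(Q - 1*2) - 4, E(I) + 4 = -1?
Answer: -189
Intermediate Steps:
E(I) = -5 (E(I) = -4 - 1 = -5)
R(b, Q) = -9 (R(b, Q) = -5 - 4 = -9)
(-2 + 23)*R(-5, -5) = (-2 + 23)*(-9) = 21*(-9) = -189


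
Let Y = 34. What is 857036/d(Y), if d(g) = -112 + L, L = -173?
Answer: -857036/285 ≈ -3007.1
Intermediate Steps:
d(g) = -285 (d(g) = -112 - 173 = -285)
857036/d(Y) = 857036/(-285) = 857036*(-1/285) = -857036/285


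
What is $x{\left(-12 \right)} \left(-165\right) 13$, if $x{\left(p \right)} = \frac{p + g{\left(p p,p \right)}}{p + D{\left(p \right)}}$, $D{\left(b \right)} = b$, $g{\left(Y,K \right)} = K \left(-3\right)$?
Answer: $2145$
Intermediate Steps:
$g{\left(Y,K \right)} = - 3 K$
$x{\left(p \right)} = -1$ ($x{\left(p \right)} = \frac{p - 3 p}{p + p} = \frac{\left(-2\right) p}{2 p} = - 2 p \frac{1}{2 p} = -1$)
$x{\left(-12 \right)} \left(-165\right) 13 = \left(-1\right) \left(-165\right) 13 = 165 \cdot 13 = 2145$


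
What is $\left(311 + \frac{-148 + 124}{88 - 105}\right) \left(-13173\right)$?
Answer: $- \frac{69961803}{17} \approx -4.1154 \cdot 10^{6}$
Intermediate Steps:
$\left(311 + \frac{-148 + 124}{88 - 105}\right) \left(-13173\right) = \left(311 - \frac{24}{-17}\right) \left(-13173\right) = \left(311 - - \frac{24}{17}\right) \left(-13173\right) = \left(311 + \frac{24}{17}\right) \left(-13173\right) = \frac{5311}{17} \left(-13173\right) = - \frac{69961803}{17}$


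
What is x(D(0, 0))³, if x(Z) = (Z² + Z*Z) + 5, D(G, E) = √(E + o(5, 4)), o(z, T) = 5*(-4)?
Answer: -42875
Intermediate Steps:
o(z, T) = -20
D(G, E) = √(-20 + E) (D(G, E) = √(E - 20) = √(-20 + E))
x(Z) = 5 + 2*Z² (x(Z) = (Z² + Z²) + 5 = 2*Z² + 5 = 5 + 2*Z²)
x(D(0, 0))³ = (5 + 2*(√(-20 + 0))²)³ = (5 + 2*(√(-20))²)³ = (5 + 2*(2*I*√5)²)³ = (5 + 2*(-20))³ = (5 - 40)³ = (-35)³ = -42875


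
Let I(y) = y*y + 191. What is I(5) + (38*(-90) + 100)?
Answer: -3104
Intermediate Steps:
I(y) = 191 + y**2 (I(y) = y**2 + 191 = 191 + y**2)
I(5) + (38*(-90) + 100) = (191 + 5**2) + (38*(-90) + 100) = (191 + 25) + (-3420 + 100) = 216 - 3320 = -3104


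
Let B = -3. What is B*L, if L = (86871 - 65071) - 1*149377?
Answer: 382731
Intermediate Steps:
L = -127577 (L = 21800 - 149377 = -127577)
B*L = -3*(-127577) = 382731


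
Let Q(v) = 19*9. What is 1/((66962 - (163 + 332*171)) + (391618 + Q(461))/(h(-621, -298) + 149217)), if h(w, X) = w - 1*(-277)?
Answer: 148873/1493141360 ≈ 9.9705e-5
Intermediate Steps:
Q(v) = 171
h(w, X) = 277 + w (h(w, X) = w + 277 = 277 + w)
1/((66962 - (163 + 332*171)) + (391618 + Q(461))/(h(-621, -298) + 149217)) = 1/((66962 - (163 + 332*171)) + (391618 + 171)/((277 - 621) + 149217)) = 1/((66962 - (163 + 56772)) + 391789/(-344 + 149217)) = 1/((66962 - 1*56935) + 391789/148873) = 1/((66962 - 56935) + 391789*(1/148873)) = 1/(10027 + 391789/148873) = 1/(1493141360/148873) = 148873/1493141360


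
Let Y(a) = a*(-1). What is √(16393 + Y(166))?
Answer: 3*√1803 ≈ 127.39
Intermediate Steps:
Y(a) = -a
√(16393 + Y(166)) = √(16393 - 1*166) = √(16393 - 166) = √16227 = 3*√1803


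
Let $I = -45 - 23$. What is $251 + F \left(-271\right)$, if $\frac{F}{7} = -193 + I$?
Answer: $495368$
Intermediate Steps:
$I = -68$
$F = -1827$ ($F = 7 \left(-193 - 68\right) = 7 \left(-261\right) = -1827$)
$251 + F \left(-271\right) = 251 - -495117 = 251 + 495117 = 495368$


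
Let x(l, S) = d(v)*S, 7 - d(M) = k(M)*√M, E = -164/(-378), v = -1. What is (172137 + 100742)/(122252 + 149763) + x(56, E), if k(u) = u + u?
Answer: 29672963/7344405 + 164*I/189 ≈ 4.0402 + 0.86772*I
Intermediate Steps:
k(u) = 2*u
E = 82/189 (E = -164*(-1/378) = 82/189 ≈ 0.43386)
d(M) = 7 - 2*M^(3/2) (d(M) = 7 - 2*M*√M = 7 - 2*M^(3/2))
x(l, S) = S*(7 + 2*I) (x(l, S) = (7 - (-2)*I)*S = (7 + 2*I)*S = S*(7 + 2*I))
(172137 + 100742)/(122252 + 149763) + x(56, E) = (172137 + 100742)/(122252 + 149763) + 82*(7 + 2*I)/189 = 272879/272015 + (82/27 + 164*I/189) = 29672963/7344405 + 164*I/189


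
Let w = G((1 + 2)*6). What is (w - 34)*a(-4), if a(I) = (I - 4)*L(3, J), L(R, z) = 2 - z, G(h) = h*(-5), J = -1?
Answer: 2976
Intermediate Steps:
G(h) = -5*h
w = -90 (w = -5*(1 + 2)*6 = -15*6 = -5*18 = -90)
a(I) = -12 + 3*I (a(I) = (I - 4)*(2 - 1*(-1)) = (-4 + I)*(2 + 1) = (-4 + I)*3 = -12 + 3*I)
(w - 34)*a(-4) = (-90 - 34)*(-12 + 3*(-4)) = -124*(-12 - 12) = -124*(-24) = 2976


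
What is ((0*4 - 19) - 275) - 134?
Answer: -428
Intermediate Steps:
((0*4 - 19) - 275) - 134 = ((0 - 19) - 275) - 134 = (-19 - 275) - 134 = -294 - 134 = -428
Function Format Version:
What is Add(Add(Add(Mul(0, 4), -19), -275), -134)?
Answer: -428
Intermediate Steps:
Add(Add(Add(Mul(0, 4), -19), -275), -134) = Add(Add(Add(0, -19), -275), -134) = Add(Add(-19, -275), -134) = Add(-294, -134) = -428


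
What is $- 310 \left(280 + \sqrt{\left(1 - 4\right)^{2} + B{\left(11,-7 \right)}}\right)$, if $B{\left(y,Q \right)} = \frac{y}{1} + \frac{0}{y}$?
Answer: $-86800 - 620 \sqrt{5} \approx -88186.0$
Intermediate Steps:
$B{\left(y,Q \right)} = y$ ($B{\left(y,Q \right)} = y 1 + 0 = y + 0 = y$)
$- 310 \left(280 + \sqrt{\left(1 - 4\right)^{2} + B{\left(11,-7 \right)}}\right) = - 310 \left(280 + \sqrt{\left(1 - 4\right)^{2} + 11}\right) = - 310 \left(280 + \sqrt{\left(-3\right)^{2} + 11}\right) = - 310 \left(280 + \sqrt{9 + 11}\right) = - 310 \left(280 + \sqrt{20}\right) = - 310 \left(280 + 2 \sqrt{5}\right) = -86800 - 620 \sqrt{5}$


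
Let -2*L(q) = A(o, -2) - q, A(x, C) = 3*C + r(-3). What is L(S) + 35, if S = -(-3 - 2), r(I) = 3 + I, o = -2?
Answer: 81/2 ≈ 40.500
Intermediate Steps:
S = 5 (S = -1*(-5) = 5)
A(x, C) = 3*C (A(x, C) = 3*C + (3 - 3) = 3*C + 0 = 3*C)
L(q) = 3 + q/2 (L(q) = -(3*(-2) - q)/2 = -(-6 - q)/2 = 3 + q/2)
L(S) + 35 = (3 + (½)*5) + 35 = (3 + 5/2) + 35 = 11/2 + 35 = 81/2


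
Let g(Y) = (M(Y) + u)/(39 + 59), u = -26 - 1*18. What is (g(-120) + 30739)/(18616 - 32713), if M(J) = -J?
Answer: -502083/230251 ≈ -2.1806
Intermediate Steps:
u = -44 (u = -26 - 18 = -44)
g(Y) = -22/49 - Y/98 (g(Y) = (-Y - 44)/(39 + 59) = (-44 - Y)/98 = (-44 - Y)*(1/98) = -22/49 - Y/98)
(g(-120) + 30739)/(18616 - 32713) = ((-22/49 - 1/98*(-120)) + 30739)/(18616 - 32713) = ((-22/49 + 60/49) + 30739)/(-14097) = (38/49 + 30739)*(-1/14097) = (1506249/49)*(-1/14097) = -502083/230251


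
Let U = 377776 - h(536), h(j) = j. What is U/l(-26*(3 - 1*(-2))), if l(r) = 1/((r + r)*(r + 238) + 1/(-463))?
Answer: -4904512706840/463 ≈ -1.0593e+10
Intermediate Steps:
l(r) = 1/(-1/463 + 2*r*(238 + r)) (l(r) = 1/((2*r)*(238 + r) - 1/463) = 1/(2*r*(238 + r) - 1/463) = 1/(-1/463 + 2*r*(238 + r)))
U = 377240 (U = 377776 - 1*536 = 377776 - 536 = 377240)
U/l(-26*(3 - 1*(-2))) = 377240/((463/(-1 + 926*(-26*(3 - 1*(-2)))**2 + 220388*(-26*(3 - 1*(-2)))))) = 377240/((463/(-1 + 926*(-26*(3 + 2))**2 + 220388*(-26*(3 + 2))))) = 377240/((463/(-1 + 926*(-26*5)**2 + 220388*(-26*5)))) = 377240/((463/(-1 + 926*(-130)**2 + 220388*(-130)))) = 377240/((463/(-1 + 926*16900 - 28650440))) = 377240/((463/(-1 + 15649400 - 28650440))) = 377240/((463/(-13001041))) = 377240/((463*(-1/13001041))) = 377240/(-463/13001041) = 377240*(-13001041/463) = -4904512706840/463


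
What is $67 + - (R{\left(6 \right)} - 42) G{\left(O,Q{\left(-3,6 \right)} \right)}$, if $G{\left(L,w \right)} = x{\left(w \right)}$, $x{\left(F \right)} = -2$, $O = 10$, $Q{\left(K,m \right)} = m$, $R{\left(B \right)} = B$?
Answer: $-5$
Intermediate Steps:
$G{\left(L,w \right)} = -2$
$67 + - (R{\left(6 \right)} - 42) G{\left(O,Q{\left(-3,6 \right)} \right)} = 67 + - (6 - 42) \left(-2\right) = 67 + \left(-1\right) \left(-36\right) \left(-2\right) = 67 + 36 \left(-2\right) = 67 - 72 = -5$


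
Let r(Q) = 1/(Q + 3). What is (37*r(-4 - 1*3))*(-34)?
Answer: 629/2 ≈ 314.50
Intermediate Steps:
r(Q) = 1/(3 + Q)
(37*r(-4 - 1*3))*(-34) = (37/(3 + (-4 - 1*3)))*(-34) = (37/(3 + (-4 - 3)))*(-34) = (37/(3 - 7))*(-34) = (37/(-4))*(-34) = (37*(-¼))*(-34) = -37/4*(-34) = 629/2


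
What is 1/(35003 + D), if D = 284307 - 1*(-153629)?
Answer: 1/472939 ≈ 2.1144e-6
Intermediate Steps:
D = 437936 (D = 284307 + 153629 = 437936)
1/(35003 + D) = 1/(35003 + 437936) = 1/472939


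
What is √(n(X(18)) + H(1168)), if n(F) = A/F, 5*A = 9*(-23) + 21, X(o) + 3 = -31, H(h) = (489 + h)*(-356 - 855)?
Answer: I*√14497872170/85 ≈ 1416.6*I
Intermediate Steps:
H(h) = -592179 - 1211*h (H(h) = (489 + h)*(-1211) = -592179 - 1211*h)
X(o) = -34 (X(o) = -3 - 31 = -34)
A = -186/5 (A = (9*(-23) + 21)/5 = (-207 + 21)/5 = (⅕)*(-186) = -186/5 ≈ -37.200)
n(F) = -186/(5*F)
√(n(X(18)) + H(1168)) = √(-186/5/(-34) + (-592179 - 1211*1168)) = √(-186/5*(-1/34) + (-592179 - 1414448)) = √(93/85 - 2006627) = √(-170563202/85) = I*√14497872170/85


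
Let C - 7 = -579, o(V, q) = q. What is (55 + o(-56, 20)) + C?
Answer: -497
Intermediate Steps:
C = -572 (C = 7 - 579 = -572)
(55 + o(-56, 20)) + C = (55 + 20) - 572 = 75 - 572 = -497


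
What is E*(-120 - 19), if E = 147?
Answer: -20433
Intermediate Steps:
E*(-120 - 19) = 147*(-120 - 19) = 147*(-139) = -20433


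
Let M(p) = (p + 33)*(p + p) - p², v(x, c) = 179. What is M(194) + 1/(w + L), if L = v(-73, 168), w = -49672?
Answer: 2496426919/49493 ≈ 50440.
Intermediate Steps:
L = 179
M(p) = -p² + 2*p*(33 + p) (M(p) = (33 + p)*(2*p) - p² = 2*p*(33 + p) - p² = -p² + 2*p*(33 + p))
M(194) + 1/(w + L) = 194*(66 + 194) + 1/(-49672 + 179) = 194*260 + 1/(-49493) = 50440 - 1/49493 = 2496426919/49493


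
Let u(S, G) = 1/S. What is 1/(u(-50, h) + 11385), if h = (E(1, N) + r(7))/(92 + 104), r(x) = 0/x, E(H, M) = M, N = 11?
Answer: 50/569249 ≈ 8.7835e-5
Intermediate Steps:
r(x) = 0
h = 11/196 (h = (11 + 0)/(92 + 104) = 11/196 ≈ 0.056122)
1/(u(-50, h) + 11385) = 1/(1/(-50) + 11385) = 1/(-1/50 + 11385) = 1/(569249/50) = 50/569249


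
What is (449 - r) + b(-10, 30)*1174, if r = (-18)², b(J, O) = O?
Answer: 35345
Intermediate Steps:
r = 324
(449 - r) + b(-10, 30)*1174 = (449 - 1*324) + 30*1174 = (449 - 324) + 35220 = 125 + 35220 = 35345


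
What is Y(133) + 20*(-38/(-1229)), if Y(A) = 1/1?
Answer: 1989/1229 ≈ 1.6184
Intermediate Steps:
Y(A) = 1
Y(133) + 20*(-38/(-1229)) = 1 + 20*(-38/(-1229)) = 1 + 20*(-38*(-1/1229)) = 1 + 20*(38/1229) = 1 + 760/1229 = 1989/1229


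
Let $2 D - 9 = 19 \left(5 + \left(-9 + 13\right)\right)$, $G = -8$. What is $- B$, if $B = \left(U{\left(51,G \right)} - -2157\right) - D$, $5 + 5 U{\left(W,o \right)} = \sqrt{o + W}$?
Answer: $-2066 - \frac{\sqrt{43}}{5} \approx -2067.3$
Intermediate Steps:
$U{\left(W,o \right)} = -1 + \frac{\sqrt{W + o}}{5}$ ($U{\left(W,o \right)} = -1 + \frac{\sqrt{o + W}}{5} = -1 + \frac{\sqrt{W + o}}{5}$)
$D = 90$ ($D = \frac{9}{2} + \frac{19 \left(5 + \left(-9 + 13\right)\right)}{2} = \frac{9}{2} + \frac{19 \left(5 + 4\right)}{2} = \frac{9}{2} + \frac{19 \cdot 9}{2} = \frac{9}{2} + \frac{1}{2} \cdot 171 = \frac{9}{2} + \frac{171}{2} = 90$)
$B = 2066 + \frac{\sqrt{43}}{5}$ ($B = \left(\left(-1 + \frac{\sqrt{51 - 8}}{5}\right) - -2157\right) - 90 = \left(\left(-1 + \frac{\sqrt{43}}{5}\right) + 2157\right) - 90 = \left(2156 + \frac{\sqrt{43}}{5}\right) - 90 = 2066 + \frac{\sqrt{43}}{5} \approx 2067.3$)
$- B = - (2066 + \frac{\sqrt{43}}{5}) = -2066 - \frac{\sqrt{43}}{5}$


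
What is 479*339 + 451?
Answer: 162832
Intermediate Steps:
479*339 + 451 = 162381 + 451 = 162832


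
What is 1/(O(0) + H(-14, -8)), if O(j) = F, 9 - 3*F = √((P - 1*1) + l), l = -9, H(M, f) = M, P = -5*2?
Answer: -99/1109 + 6*I*√5/1109 ≈ -0.08927 + 0.012098*I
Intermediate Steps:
P = -10
F = 3 - 2*I*√5/3 (F = 3 - √((-10 - 1*1) - 9)/3 = 3 - √((-10 - 1) - 9)/3 = 3 - √(-11 - 9)/3 = 3 - 2*I*√5/3 ≈ 3.0 - 1.4907*I)
O(j) = 3 - 2*I*√5/3
1/(O(0) + H(-14, -8)) = 1/((3 - 2*I*√5/3) - 14) = 1/(-11 - 2*I*√5/3)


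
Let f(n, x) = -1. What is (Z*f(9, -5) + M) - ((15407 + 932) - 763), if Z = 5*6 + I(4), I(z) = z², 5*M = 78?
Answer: -78032/5 ≈ -15606.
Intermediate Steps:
M = 78/5 (M = (⅕)*78 = 78/5 ≈ 15.600)
Z = 46 (Z = 5*6 + 4² = 30 + 16 = 46)
(Z*f(9, -5) + M) - ((15407 + 932) - 763) = (46*(-1) + 78/5) - ((15407 + 932) - 763) = (-46 + 78/5) - (16339 - 763) = -152/5 - 1*15576 = -152/5 - 15576 = -78032/5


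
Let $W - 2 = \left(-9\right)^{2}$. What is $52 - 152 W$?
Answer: $-12564$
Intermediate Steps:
$W = 83$ ($W = 2 + \left(-9\right)^{2} = 2 + 81 = 83$)
$52 - 152 W = 52 - 12616 = -12564$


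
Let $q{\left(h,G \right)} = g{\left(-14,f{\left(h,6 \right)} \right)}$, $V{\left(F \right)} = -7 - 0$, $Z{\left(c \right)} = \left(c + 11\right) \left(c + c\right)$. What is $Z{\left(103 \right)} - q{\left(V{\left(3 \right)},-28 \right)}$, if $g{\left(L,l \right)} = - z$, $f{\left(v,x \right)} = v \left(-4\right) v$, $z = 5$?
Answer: $23489$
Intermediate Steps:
$f{\left(v,x \right)} = - 4 v^{2}$ ($f{\left(v,x \right)} = - 4 v v = - 4 v^{2}$)
$Z{\left(c \right)} = 2 c \left(11 + c\right)$ ($Z{\left(c \right)} = \left(11 + c\right) 2 c = 2 c \left(11 + c\right)$)
$V{\left(F \right)} = -7$ ($V{\left(F \right)} = -7 + 0 = -7$)
$g{\left(L,l \right)} = -5$ ($g{\left(L,l \right)} = \left(-1\right) 5 = -5$)
$q{\left(h,G \right)} = -5$
$Z{\left(103 \right)} - q{\left(V{\left(3 \right)},-28 \right)} = 2 \cdot 103 \left(11 + 103\right) - -5 = 2 \cdot 103 \cdot 114 + 5 = 23484 + 5 = 23489$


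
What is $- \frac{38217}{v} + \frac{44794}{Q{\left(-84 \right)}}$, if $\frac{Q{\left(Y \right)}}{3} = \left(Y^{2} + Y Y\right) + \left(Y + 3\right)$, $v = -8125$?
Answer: $\frac{1972619431}{342005625} \approx 5.7678$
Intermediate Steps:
$Q{\left(Y \right)} = 9 + 3 Y + 6 Y^{2}$ ($Q{\left(Y \right)} = 3 \left(\left(Y^{2} + Y Y\right) + \left(Y + 3\right)\right) = 3 \left(\left(Y^{2} + Y^{2}\right) + \left(3 + Y\right)\right) = 3 \left(2 Y^{2} + \left(3 + Y\right)\right) = 3 \left(3 + Y + 2 Y^{2}\right) = 9 + 3 Y + 6 Y^{2}$)
$- \frac{38217}{v} + \frac{44794}{Q{\left(-84 \right)}} = - \frac{38217}{-8125} + \frac{44794}{9 + 3 \left(-84\right) + 6 \left(-84\right)^{2}} = \left(-38217\right) \left(- \frac{1}{8125}\right) + \frac{44794}{9 - 252 + 6 \cdot 7056} = \frac{38217}{8125} + \frac{44794}{9 - 252 + 42336} = \frac{38217}{8125} + \frac{44794}{42093} = \frac{1972619431}{342005625}$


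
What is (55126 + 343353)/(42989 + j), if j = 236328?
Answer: 398479/279317 ≈ 1.4266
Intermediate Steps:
(55126 + 343353)/(42989 + j) = (55126 + 343353)/(42989 + 236328) = 398479/279317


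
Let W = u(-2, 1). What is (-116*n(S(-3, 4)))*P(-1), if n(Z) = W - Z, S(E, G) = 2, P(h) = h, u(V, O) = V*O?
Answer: -464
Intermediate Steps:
u(V, O) = O*V
W = -2 (W = 1*(-2) = -2)
n(Z) = -2 - Z
(-116*n(S(-3, 4)))*P(-1) = -116*(-2 - 1*2)*(-1) = -116*(-2 - 2)*(-1) = -116*(-4)*(-1) = 464*(-1) = -464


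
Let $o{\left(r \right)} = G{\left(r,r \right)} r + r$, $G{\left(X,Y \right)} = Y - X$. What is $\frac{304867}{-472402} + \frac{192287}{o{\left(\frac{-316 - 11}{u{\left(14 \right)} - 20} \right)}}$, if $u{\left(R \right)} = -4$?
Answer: $\frac{726660876489}{51491818} \approx 14112.0$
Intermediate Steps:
$o{\left(r \right)} = r$ ($o{\left(r \right)} = \left(r - r\right) r + r = 0 r + r = 0 + r = r$)
$\frac{304867}{-472402} + \frac{192287}{o{\left(\frac{-316 - 11}{u{\left(14 \right)} - 20} \right)}} = \frac{304867}{-472402} + \frac{192287}{\left(-316 - 11\right) \frac{1}{-4 - 20}} = 304867 \left(- \frac{1}{472402}\right) + \frac{192287}{\left(-327\right) \frac{1}{-24}} = - \frac{304867}{472402} + \frac{192287}{\left(-327\right) \left(- \frac{1}{24}\right)} = - \frac{304867}{472402} + \frac{192287}{\frac{109}{8}} = - \frac{304867}{472402} + 192287 \cdot \frac{8}{109} = - \frac{304867}{472402} + \frac{1538296}{109} = \frac{726660876489}{51491818}$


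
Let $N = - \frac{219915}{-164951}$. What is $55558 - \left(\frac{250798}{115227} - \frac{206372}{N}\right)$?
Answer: $\frac{592251758044496}{2815571745} \approx 2.1035 \cdot 10^{5}$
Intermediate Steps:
$N = \frac{219915}{164951}$ ($N = \left(-219915\right) \left(- \frac{1}{164951}\right) = \frac{219915}{164951} \approx 1.3332$)
$55558 - \left(\frac{250798}{115227} - \frac{206372}{N}\right) = 55558 - \left(\frac{250798}{115227} - \frac{206372}{\frac{219915}{164951}}\right) = 55558 - \left(250798 \cdot \frac{1}{115227} - \frac{34041267772}{219915}\right) = 55558 - \left(\frac{250798}{115227} - \frac{34041267772}{219915}\right) = 55558 - - \frac{435824223035786}{2815571745} = 55558 + \frac{435824223035786}{2815571745} = \frac{592251758044496}{2815571745}$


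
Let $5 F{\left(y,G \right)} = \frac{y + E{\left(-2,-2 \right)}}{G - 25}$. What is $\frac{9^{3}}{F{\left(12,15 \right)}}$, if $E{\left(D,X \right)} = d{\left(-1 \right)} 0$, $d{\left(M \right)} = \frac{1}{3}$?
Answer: $- \frac{6075}{2} \approx -3037.5$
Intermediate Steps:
$d{\left(M \right)} = \frac{1}{3}$
$E{\left(D,X \right)} = 0$ ($E{\left(D,X \right)} = \frac{1}{3} \cdot 0 = 0$)
$F{\left(y,G \right)} = \frac{y}{5 \left(-25 + G\right)}$ ($F{\left(y,G \right)} = \frac{\left(y + 0\right) \frac{1}{G - 25}}{5} = \frac{y \frac{1}{-25 + G}}{5} = \frac{y}{5 \left(-25 + G\right)}$)
$\frac{9^{3}}{F{\left(12,15 \right)}} = \frac{9^{3}}{\frac{1}{5} \cdot 12 \frac{1}{-25 + 15}} = \frac{729}{\frac{1}{5} \cdot 12 \frac{1}{-10}} = \frac{729}{\frac{1}{5} \cdot 12 \left(- \frac{1}{10}\right)} = \frac{729}{- \frac{6}{25}} = 729 \left(- \frac{25}{6}\right) = - \frac{6075}{2}$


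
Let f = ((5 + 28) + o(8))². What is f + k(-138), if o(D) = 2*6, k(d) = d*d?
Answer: 21069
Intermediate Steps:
k(d) = d²
o(D) = 12
f = 2025 (f = ((5 + 28) + 12)² = (33 + 12)² = 45² = 2025)
f + k(-138) = 2025 + (-138)² = 2025 + 19044 = 21069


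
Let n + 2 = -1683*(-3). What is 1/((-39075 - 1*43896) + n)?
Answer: -1/77924 ≈ -1.2833e-5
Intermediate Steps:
n = 5047 (n = -2 - 1683*(-3) = -2 + 5049 = 5047)
1/((-39075 - 1*43896) + n) = 1/((-39075 - 1*43896) + 5047) = 1/((-39075 - 43896) + 5047) = 1/(-82971 + 5047) = 1/(-77924) = -1/77924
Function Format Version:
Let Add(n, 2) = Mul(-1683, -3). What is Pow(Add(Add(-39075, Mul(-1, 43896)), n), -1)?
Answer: Rational(-1, 77924) ≈ -1.2833e-5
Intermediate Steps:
n = 5047 (n = Add(-2, Mul(-1683, -3)) = Add(-2, 5049) = 5047)
Pow(Add(Add(-39075, Mul(-1, 43896)), n), -1) = Pow(Add(Add(-39075, Mul(-1, 43896)), 5047), -1) = Pow(Add(Add(-39075, -43896), 5047), -1) = Pow(Add(-82971, 5047), -1) = Pow(-77924, -1) = Rational(-1, 77924)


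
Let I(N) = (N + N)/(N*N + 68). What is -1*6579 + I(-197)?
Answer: -255772177/38877 ≈ -6579.0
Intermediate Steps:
I(N) = 2*N/(68 + N²) (I(N) = (2*N)/(N² + 68) = (2*N)/(68 + N²) = 2*N/(68 + N²))
-1*6579 + I(-197) = -1*6579 + 2*(-197)/(68 + (-197)²) = -6579 + 2*(-197)/(68 + 38809) = -6579 + 2*(-197)/38877 = -6579 + 2*(-197)*(1/38877) = -6579 - 394/38877 = -255772177/38877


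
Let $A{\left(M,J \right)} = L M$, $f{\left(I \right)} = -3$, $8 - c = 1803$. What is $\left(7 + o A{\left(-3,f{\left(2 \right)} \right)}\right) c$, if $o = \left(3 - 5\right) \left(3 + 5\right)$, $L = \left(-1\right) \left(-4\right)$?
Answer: $-357205$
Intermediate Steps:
$c = -1795$ ($c = 8 - 1803 = -1795$)
$L = 4$
$A{\left(M,J \right)} = 4 M$
$o = -16$ ($o = \left(-2\right) 8 = -16$)
$\left(7 + o A{\left(-3,f{\left(2 \right)} \right)}\right) c = \left(7 - 16 \cdot 4 \left(-3\right)\right) \left(-1795\right) = \left(7 - -192\right) \left(-1795\right) = \left(7 + 192\right) \left(-1795\right) = 199 \left(-1795\right) = -357205$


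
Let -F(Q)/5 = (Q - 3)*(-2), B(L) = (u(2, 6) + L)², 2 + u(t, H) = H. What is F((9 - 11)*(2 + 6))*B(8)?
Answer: -27360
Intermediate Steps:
u(t, H) = -2 + H
B(L) = (4 + L)² (B(L) = ((-2 + 6) + L)² = (4 + L)²)
F(Q) = -30 + 10*Q (F(Q) = -5*(Q - 3)*(-2) = -5*(-3 + Q)*(-2) = -5*(6 - 2*Q) = -30 + 10*Q)
F((9 - 11)*(2 + 6))*B(8) = (-30 + 10*((9 - 11)*(2 + 6)))*(4 + 8)² = (-30 + 10*(-2*8))*12² = (-30 + 10*(-16))*144 = (-30 - 160)*144 = -190*144 = -27360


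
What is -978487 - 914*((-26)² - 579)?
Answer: -1067145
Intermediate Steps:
-978487 - 914*((-26)² - 579) = -978487 - 914*(676 - 579) = -978487 - 914*97 = -978487 - 1*88658 = -978487 - 88658 = -1067145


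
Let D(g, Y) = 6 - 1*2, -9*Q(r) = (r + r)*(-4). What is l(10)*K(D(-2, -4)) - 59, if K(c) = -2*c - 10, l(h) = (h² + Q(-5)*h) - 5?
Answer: -969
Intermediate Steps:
Q(r) = 8*r/9 (Q(r) = -(r + r)*(-4)/9 = -2*r*(-4)/9 = -(-8)*r/9 = 8*r/9)
D(g, Y) = 4 (D(g, Y) = 6 - 2 = 4)
l(h) = -5 + h² - 40*h/9 (l(h) = (h² + ((8/9)*(-5))*h) - 5 = (h² - 40*h/9) - 5 = -5 + h² - 40*h/9)
K(c) = -10 - 2*c
l(10)*K(D(-2, -4)) - 59 = (-5 + 10² - 40/9*10)*(-10 - 2*4) - 59 = (-5 + 100 - 400/9)*(-10 - 8) - 59 = (455/9)*(-18) - 59 = -910 - 59 = -969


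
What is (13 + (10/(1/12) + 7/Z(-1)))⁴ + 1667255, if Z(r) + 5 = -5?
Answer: 3080324158241/10000 ≈ 3.0803e+8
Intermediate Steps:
Z(r) = -10 (Z(r) = -5 - 5 = -10)
(13 + (10/(1/12) + 7/Z(-1)))⁴ + 1667255 = (13 + (10/(1/12) + 7/(-10)))⁴ + 1667255 = (13 + (10/(1/12) + 7*(-⅒)))⁴ + 1667255 = (13 + (10*12 - 7/10))⁴ + 1667255 = (13 + (120 - 7/10))⁴ + 1667255 = (13 + 1193/10)⁴ + 1667255 = (1323/10)⁴ + 1667255 = 3063651608241/10000 + 1667255 = 3080324158241/10000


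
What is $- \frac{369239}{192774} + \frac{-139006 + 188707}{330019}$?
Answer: $- \frac{112274824967}{63619082706} \approx -1.7648$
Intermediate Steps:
$- \frac{369239}{192774} + \frac{-139006 + 188707}{330019} = \left(-369239\right) \frac{1}{192774} + 49701 \cdot \frac{1}{330019} = - \frac{369239}{192774} + \frac{49701}{330019} = - \frac{112274824967}{63619082706}$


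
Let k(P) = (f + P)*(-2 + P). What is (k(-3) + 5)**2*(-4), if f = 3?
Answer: -100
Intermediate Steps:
k(P) = (-2 + P)*(3 + P) (k(P) = (3 + P)*(-2 + P) = (-2 + P)*(3 + P))
(k(-3) + 5)**2*(-4) = ((-6 - 3 + (-3)**2) + 5)**2*(-4) = ((-6 - 3 + 9) + 5)**2*(-4) = (0 + 5)**2*(-4) = 5**2*(-4) = 25*(-4) = -100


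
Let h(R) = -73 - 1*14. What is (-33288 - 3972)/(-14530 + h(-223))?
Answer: 37260/14617 ≈ 2.5491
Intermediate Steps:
h(R) = -87 (h(R) = -73 - 14 = -87)
(-33288 - 3972)/(-14530 + h(-223)) = (-33288 - 3972)/(-14530 - 87) = -37260/(-14617) = -37260*(-1/14617) = 37260/14617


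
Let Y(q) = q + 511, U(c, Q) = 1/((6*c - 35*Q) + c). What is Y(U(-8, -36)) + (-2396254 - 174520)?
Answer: -3094596651/1204 ≈ -2.5703e+6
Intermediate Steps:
U(c, Q) = 1/(-35*Q + 7*c) (U(c, Q) = 1/((-35*Q + 6*c) + c) = 1/(-35*Q + 7*c))
Y(q) = 511 + q
Y(U(-8, -36)) + (-2396254 - 174520) = (511 + 1/(7*(-8 - 5*(-36)))) + (-2396254 - 174520) = (511 + 1/(7*(-8 + 180))) - 2570774 = (511 + (⅐)/172) - 2570774 = (511 + (⅐)*(1/172)) - 2570774 = (511 + 1/1204) - 2570774 = 615245/1204 - 2570774 = -3094596651/1204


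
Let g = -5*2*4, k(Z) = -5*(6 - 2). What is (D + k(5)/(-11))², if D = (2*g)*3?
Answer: 6864400/121 ≈ 56731.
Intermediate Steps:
k(Z) = -20 (k(Z) = -5*4 = -20)
g = -40 (g = -10*4 = -40)
D = -240 (D = (2*(-40))*3 = -80*3 = -240)
(D + k(5)/(-11))² = (-240 - 20/(-11))² = (-240 - 20*(-1/11))² = (-240 + 20/11)² = (-2620/11)² = 6864400/121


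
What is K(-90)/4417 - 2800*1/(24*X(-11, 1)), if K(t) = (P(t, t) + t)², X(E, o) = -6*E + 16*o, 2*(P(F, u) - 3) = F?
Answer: 1370177/543291 ≈ 2.5220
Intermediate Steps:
P(F, u) = 3 + F/2
K(t) = (3 + 3*t/2)² (K(t) = ((3 + t/2) + t)² = (3 + 3*t/2)²)
K(-90)/4417 - 2800*1/(24*X(-11, 1)) = (9*(2 - 90)²/4)/4417 - 2800*1/(24*(-6*(-11) + 16*1)) = ((9/4)*(-88)²)*(1/4417) - 2800*1/(24*(66 + 16)) = ((9/4)*7744)*(1/4417) - 2800/(24*82) = 17424*(1/4417) - 2800/1968 = 17424/4417 - 2800*1/1968 = 17424/4417 - 175/123 = 1370177/543291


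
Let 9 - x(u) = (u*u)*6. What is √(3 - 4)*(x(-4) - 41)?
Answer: -128*I ≈ -128.0*I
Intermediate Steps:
x(u) = 9 - 6*u² (x(u) = 9 - u*u*6 = 9 - u²*6 = 9 - 6*u²)
√(3 - 4)*(x(-4) - 41) = √(3 - 4)*((9 - 6*(-4)²) - 41) = √(-1)*((9 - 6*16) - 41) = I*((9 - 96) - 41) = I*(-87 - 41) = I*(-128) = -128*I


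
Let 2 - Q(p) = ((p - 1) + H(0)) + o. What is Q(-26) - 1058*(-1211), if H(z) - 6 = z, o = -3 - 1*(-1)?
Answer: 1281263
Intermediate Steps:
o = -2 (o = -3 + 1 = -2)
H(z) = 6 + z
Q(p) = -1 - p (Q(p) = 2 - (((p - 1) + (6 + 0)) - 2) = 2 - (((-1 + p) + 6) - 2) = 2 - ((5 + p) - 2) = 2 - (3 + p) = 2 + (-3 - p) = -1 - p)
Q(-26) - 1058*(-1211) = (-1 - 1*(-26)) - 1058*(-1211) = (-1 + 26) + 1281238 = 25 + 1281238 = 1281263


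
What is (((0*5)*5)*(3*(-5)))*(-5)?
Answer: 0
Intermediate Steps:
(((0*5)*5)*(3*(-5)))*(-5) = ((0*5)*(-15))*(-5) = (0*(-15))*(-5) = 0*(-5) = 0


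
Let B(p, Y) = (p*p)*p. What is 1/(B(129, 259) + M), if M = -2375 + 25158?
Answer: 1/2169472 ≈ 4.6094e-7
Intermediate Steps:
M = 22783
B(p, Y) = p³ (B(p, Y) = p²*p = p³)
1/(B(129, 259) + M) = 1/(129³ + 22783) = 1/(2146689 + 22783) = 1/2169472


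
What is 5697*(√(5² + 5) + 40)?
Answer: 227880 + 5697*√30 ≈ 2.5908e+5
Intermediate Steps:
5697*(√(5² + 5) + 40) = 5697*(√(25 + 5) + 40) = 5697*(√30 + 40) = 5697*(40 + √30) = 227880 + 5697*√30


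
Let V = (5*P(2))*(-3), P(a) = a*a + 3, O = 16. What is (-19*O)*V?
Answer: 31920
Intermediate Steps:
P(a) = 3 + a² (P(a) = a² + 3 = 3 + a²)
V = -105 (V = (5*(3 + 2²))*(-3) = (5*(3 + 4))*(-3) = (5*7)*(-3) = 35*(-3) = -105)
(-19*O)*V = -19*16*(-105) = -304*(-105) = 31920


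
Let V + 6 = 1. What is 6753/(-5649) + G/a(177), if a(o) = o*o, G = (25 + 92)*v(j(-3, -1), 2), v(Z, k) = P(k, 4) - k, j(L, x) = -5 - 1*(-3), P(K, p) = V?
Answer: -8007084/6554723 ≈ -1.2216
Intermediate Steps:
V = -5 (V = -6 + 1 = -5)
P(K, p) = -5
j(L, x) = -2 (j(L, x) = -5 + 3 = -2)
v(Z, k) = -5 - k
G = -819 (G = (25 + 92)*(-5 - 1*2) = 117*(-5 - 2) = 117*(-7) = -819)
a(o) = o**2
6753/(-5649) + G/a(177) = 6753/(-5649) - 819/(177**2) = 6753*(-1/5649) - 819/31329 = -2251/1883 - 819*1/31329 = -2251/1883 - 91/3481 = -8007084/6554723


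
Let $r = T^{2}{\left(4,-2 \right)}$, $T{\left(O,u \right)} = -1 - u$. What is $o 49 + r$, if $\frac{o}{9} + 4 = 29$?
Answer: $11026$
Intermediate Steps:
$o = 225$ ($o = -36 + 9 \cdot 29 = -36 + 261 = 225$)
$r = 1$ ($r = \left(-1 - -2\right)^{2} = \left(-1 + 2\right)^{2} = 1^{2} = 1$)
$o 49 + r = 225 \cdot 49 + 1 = 11025 + 1 = 11026$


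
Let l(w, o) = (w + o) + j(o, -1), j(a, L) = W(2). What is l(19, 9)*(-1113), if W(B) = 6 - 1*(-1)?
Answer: -38955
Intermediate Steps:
W(B) = 7 (W(B) = 6 + 1 = 7)
j(a, L) = 7
l(w, o) = 7 + o + w (l(w, o) = (w + o) + 7 = (o + w) + 7 = 7 + o + w)
l(19, 9)*(-1113) = (7 + 9 + 19)*(-1113) = 35*(-1113) = -38955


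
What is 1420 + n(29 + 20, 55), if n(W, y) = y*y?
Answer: 4445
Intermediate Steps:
n(W, y) = y²
1420 + n(29 + 20, 55) = 1420 + 55² = 1420 + 3025 = 4445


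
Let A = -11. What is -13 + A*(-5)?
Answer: 42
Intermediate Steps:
-13 + A*(-5) = -13 - 11*(-5) = -13 + 55 = 42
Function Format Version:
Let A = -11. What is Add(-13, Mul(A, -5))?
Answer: 42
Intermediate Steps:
Add(-13, Mul(A, -5)) = Add(-13, Mul(-11, -5)) = Add(-13, 55) = 42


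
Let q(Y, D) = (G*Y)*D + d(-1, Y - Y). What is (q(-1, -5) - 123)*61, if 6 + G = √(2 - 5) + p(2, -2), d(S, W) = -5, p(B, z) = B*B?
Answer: -8418 + 305*I*√3 ≈ -8418.0 + 528.28*I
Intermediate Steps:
p(B, z) = B²
G = -2 + I*√3 (G = -6 + (√(2 - 5) + 2²) = -6 + (√(-3) + 4) = -6 + (I*√3 + 4) = -6 + (4 + I*√3) = -2 + I*√3 ≈ -2.0 + 1.732*I)
q(Y, D) = -5 + D*Y*(-2 + I*√3) (q(Y, D) = ((-2 + I*√3)*Y)*D - 5 = (Y*(-2 + I*√3))*D - 5 = D*Y*(-2 + I*√3) - 5 = -5 + D*Y*(-2 + I*√3))
(q(-1, -5) - 123)*61 = ((-5 - 5*(-1)*(-2 + I*√3)) - 123)*61 = ((-5 + (-10 + 5*I*√3)) - 123)*61 = ((-15 + 5*I*√3) - 123)*61 = (-138 + 5*I*√3)*61 = -8418 + 305*I*√3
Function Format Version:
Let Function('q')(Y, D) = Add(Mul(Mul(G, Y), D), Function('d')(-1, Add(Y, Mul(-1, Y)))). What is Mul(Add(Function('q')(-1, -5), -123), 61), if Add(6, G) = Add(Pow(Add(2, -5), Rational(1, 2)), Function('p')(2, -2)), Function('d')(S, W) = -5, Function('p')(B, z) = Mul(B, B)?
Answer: Add(-8418, Mul(305, I, Pow(3, Rational(1, 2)))) ≈ Add(-8418.0, Mul(528.28, I))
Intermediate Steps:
Function('p')(B, z) = Pow(B, 2)
G = Add(-2, Mul(I, Pow(3, Rational(1, 2)))) (G = Add(-6, Add(Pow(Add(2, -5), Rational(1, 2)), Pow(2, 2))) = Add(-6, Add(Pow(-3, Rational(1, 2)), 4)) = Add(-6, Add(Mul(I, Pow(3, Rational(1, 2))), 4)) = Add(-6, Add(4, Mul(I, Pow(3, Rational(1, 2))))) = Add(-2, Mul(I, Pow(3, Rational(1, 2)))) ≈ Add(-2.0000, Mul(1.7320, I)))
Function('q')(Y, D) = Add(-5, Mul(D, Y, Add(-2, Mul(I, Pow(3, Rational(1, 2)))))) (Function('q')(Y, D) = Add(Mul(Mul(Add(-2, Mul(I, Pow(3, Rational(1, 2)))), Y), D), -5) = Add(Mul(Mul(Y, Add(-2, Mul(I, Pow(3, Rational(1, 2))))), D), -5) = Add(Mul(D, Y, Add(-2, Mul(I, Pow(3, Rational(1, 2))))), -5) = Add(-5, Mul(D, Y, Add(-2, Mul(I, Pow(3, Rational(1, 2)))))))
Mul(Add(Function('q')(-1, -5), -123), 61) = Mul(Add(Add(-5, Mul(-5, -1, Add(-2, Mul(I, Pow(3, Rational(1, 2)))))), -123), 61) = Mul(Add(Add(-5, Add(-10, Mul(5, I, Pow(3, Rational(1, 2))))), -123), 61) = Mul(Add(Add(-15, Mul(5, I, Pow(3, Rational(1, 2)))), -123), 61) = Mul(Add(-138, Mul(5, I, Pow(3, Rational(1, 2)))), 61) = Add(-8418, Mul(305, I, Pow(3, Rational(1, 2))))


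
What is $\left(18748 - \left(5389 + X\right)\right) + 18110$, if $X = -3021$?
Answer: $34490$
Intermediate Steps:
$\left(18748 - \left(5389 + X\right)\right) + 18110 = \left(18748 - 2368\right) + 18110 = 16380 + 18110 = 34490$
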